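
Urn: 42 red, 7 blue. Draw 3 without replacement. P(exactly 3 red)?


Hypergeometric: C(42,3)×C(7,0)/C(49,3)
= 11480×1/18424 = 205/329

P(X=3) = 205/329 ≈ 62.31%


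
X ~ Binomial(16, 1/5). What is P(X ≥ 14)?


P(X ≥ 14) = Σ P(X=i) for i=14..16
P(X=14) = 384/30517578125
P(X=15) = 64/152587890625
P(X=16) = 1/152587890625
Sum = 397/30517578125

P(X ≥ 14) = 397/30517578125 ≈ 0.00%


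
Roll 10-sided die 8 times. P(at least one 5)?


P(no 5)^8 = (9/10)^8 = 43046721/100000000
P(≥1) = 1 - 43046721/100000000 = 56953279/100000000

P = 56953279/100000000 ≈ 56.95%


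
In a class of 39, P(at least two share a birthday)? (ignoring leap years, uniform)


P(all different) = Π(365-i)/365 for i=0..38
= 0.121780
P(match) = 1 - 0.121780 = 0.878220

P ≈ 0.8782 ≈ 87.82%


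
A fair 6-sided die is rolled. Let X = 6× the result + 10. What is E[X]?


E[die] = (1+6)/2 = 7/2
E[X] = 6×7/2 + 10 = 31

E[X] = 31


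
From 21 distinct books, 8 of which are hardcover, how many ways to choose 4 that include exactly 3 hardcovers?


Choose 3 of the 8 hardcovers and 1 of the other 13 books:
C(8,3)×C(13,1) = 56×13 = 728

728


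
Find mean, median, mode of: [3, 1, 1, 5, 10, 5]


Sorted: [1, 1, 3, 5, 5, 10]
Mean = 25/6
Median = 4
Freq: {3: 1, 1: 2, 5: 2, 10: 1}
Mode: [1, 5]

Mean=25/6, Median=4, Mode=[1, 5]


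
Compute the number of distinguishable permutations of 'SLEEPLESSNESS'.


Letters: 13, freq: {'S': 5, 'L': 2, 'E': 4, 'P': 1, 'N': 1}
13!/(5!×2!×4!×1!×1!) = 6227020800/5760 = 1081080

1081080


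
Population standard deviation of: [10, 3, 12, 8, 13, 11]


Mean = 57/6 = 19/2
  (10-19/2)²=1/4
  (3-19/2)²=169/4
  (12-19/2)²=25/4
  (8-19/2)²=9/4
  (13-19/2)²=49/4
  (11-19/2)²=9/4
Σ(x-μ)² = 131/2
σ² = (131/2)/6 = 131/12

σ = √(131/12) ≈ 3.3040


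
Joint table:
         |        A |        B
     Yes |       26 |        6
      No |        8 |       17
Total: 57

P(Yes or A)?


P(Yes∨A) = P(Yes) + P(A) - P(Yes∧A)
= (32 + 34 - 26)/57 = 40/57

P = 40/57 ≈ 70.18%


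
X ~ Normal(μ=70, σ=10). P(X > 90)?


z = (90-70)/10 = 2.0
P(X > 90) = 1 - P(Z ≤ 2.0) = 1 - 0.9772 = 0.0228

P(X > 90) ≈ 0.0228


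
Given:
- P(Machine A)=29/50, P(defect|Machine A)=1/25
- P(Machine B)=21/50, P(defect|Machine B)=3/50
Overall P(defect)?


P(B) = Σ P(B|Aᵢ)×P(Aᵢ)
  1/25×29/50 = 29/1250
  3/50×21/50 = 63/2500
Sum = 121/2500

P(defect) = 121/2500 ≈ 4.84%


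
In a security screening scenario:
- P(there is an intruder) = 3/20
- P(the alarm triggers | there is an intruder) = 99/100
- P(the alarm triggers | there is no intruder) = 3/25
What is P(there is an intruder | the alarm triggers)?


Using Bayes' theorem:
P(A|B) = P(B|A)·P(A) / P(B)

P(the alarm triggers) = 99/100 × 3/20 + 3/25 × 17/20
= 297/2000 + 51/500 = 501/2000

P(there is an intruder|the alarm triggers) = (297/2000) / (501/2000) = 99/167

P(there is an intruder|the alarm triggers) = 99/167 ≈ 59.28%


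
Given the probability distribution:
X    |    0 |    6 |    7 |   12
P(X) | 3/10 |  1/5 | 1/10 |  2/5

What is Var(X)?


E[X] = 67/10
E[X²] = 697/10
Var(X) = E[X²] - (E[X])² = 697/10 - 4489/100 = 2481/100

Var(X) = 2481/100 ≈ 24.8100


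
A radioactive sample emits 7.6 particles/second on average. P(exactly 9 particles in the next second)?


Poisson(λ=7.6): P(X=9) = e^(-λ)×λ^k/k!
= e^(-7.6) × 7.6^9 / 9!
≈ 0.0005004514334 × 84590643.8466 / 362880 ≈ 0.116660

P(X=9) ≈ 0.116660 ≈ 11.67%


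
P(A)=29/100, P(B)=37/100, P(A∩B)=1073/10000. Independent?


P(A)×P(B) = 1073/10000
P(A∩B) = 1073/10000
Equal ✓ → Independent

Yes, independent


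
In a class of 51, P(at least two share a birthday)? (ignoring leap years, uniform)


P(all different) = Π(365-i)/365 for i=0..50
= 0.025568
P(match) = 1 - 0.025568 = 0.974432

P ≈ 0.9744 ≈ 97.44%


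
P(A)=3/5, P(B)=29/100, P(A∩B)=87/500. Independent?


P(A)×P(B) = 87/500
P(A∩B) = 87/500
Equal ✓ → Independent

Yes, independent


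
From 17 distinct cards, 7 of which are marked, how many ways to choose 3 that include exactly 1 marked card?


Choose 1 of the 7 marked cards and 2 of the other 10 cards:
C(7,1)×C(10,2) = 7×45 = 315

315


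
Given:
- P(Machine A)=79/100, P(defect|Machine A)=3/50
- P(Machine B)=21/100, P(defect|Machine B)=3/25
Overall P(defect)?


P(B) = Σ P(B|Aᵢ)×P(Aᵢ)
  3/50×79/100 = 237/5000
  3/25×21/100 = 63/2500
Sum = 363/5000

P(defect) = 363/5000 ≈ 7.26%


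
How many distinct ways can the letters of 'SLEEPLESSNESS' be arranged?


Letters: 13, freq: {'S': 5, 'L': 2, 'E': 4, 'P': 1, 'N': 1}
13!/(5!×2!×4!×1!×1!) = 6227020800/5760 = 1081080

1081080


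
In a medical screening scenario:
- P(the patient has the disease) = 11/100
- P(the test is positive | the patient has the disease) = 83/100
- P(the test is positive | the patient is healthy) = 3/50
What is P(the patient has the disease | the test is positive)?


Using Bayes' theorem:
P(A|B) = P(B|A)·P(A) / P(B)

P(the test is positive) = 83/100 × 11/100 + 3/50 × 89/100
= 913/10000 + 267/5000 = 1447/10000

P(the patient has the disease|the test is positive) = (913/10000) / (1447/10000) = 913/1447

P(the patient has the disease|the test is positive) = 913/1447 ≈ 63.10%


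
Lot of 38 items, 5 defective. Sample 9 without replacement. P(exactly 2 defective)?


Hypergeometric: C(5,2)×C(33,7)/C(38,9)
= 10×4272048/163011640 = 3132/11951

P(X=2) = 3132/11951 ≈ 26.21%


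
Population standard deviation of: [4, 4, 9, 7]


Mean = 24/4 = 6
  (4-6)²=4
  (4-6)²=4
  (9-6)²=9
  (7-6)²=1
Σ(x-μ)² = 18
σ² = 18/4 = 9/2

σ = √(9/2) ≈ 2.1213


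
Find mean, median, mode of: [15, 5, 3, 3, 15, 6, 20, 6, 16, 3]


Sorted: [3, 3, 3, 5, 6, 6, 15, 15, 16, 20]
Mean = 92/10 = 46/5
Median = 6
Freq: {15: 2, 5: 1, 3: 3, 6: 2, 20: 1, 16: 1}
Mode: [3]

Mean=46/5, Median=6, Mode=3


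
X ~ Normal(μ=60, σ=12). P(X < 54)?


z = (54-60)/12 = -0.5
P(Z < -0.5) = 0.3085

P(X < 54) ≈ 0.3085


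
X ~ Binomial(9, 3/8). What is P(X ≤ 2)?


P(X ≤ 2) = Σ P(X=i) for i=0..2
P(X=0) = 1953125/134217728
P(X=1) = 10546875/134217728
P(X=2) = 6328125/33554432
Sum = 9453125/33554432

P(X ≤ 2) = 9453125/33554432 ≈ 28.17%


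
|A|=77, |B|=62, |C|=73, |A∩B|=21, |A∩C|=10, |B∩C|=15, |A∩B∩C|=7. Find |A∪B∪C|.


|A∪B∪C| = 77+62+73-21-10-15+7 = 173

|A∪B∪C| = 173


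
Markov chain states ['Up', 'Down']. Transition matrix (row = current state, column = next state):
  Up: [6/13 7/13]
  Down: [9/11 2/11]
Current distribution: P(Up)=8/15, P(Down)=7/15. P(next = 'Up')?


P(next=Up) = Σᵢ P(now=i)×P(i→Up)
= 8/15×6/13 + 7/15×9/11
= 16/65 + 21/55 = 449/715

P = 449/715 ≈ 0.6280


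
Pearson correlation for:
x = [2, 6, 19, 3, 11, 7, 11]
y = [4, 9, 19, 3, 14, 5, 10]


n=7, Σx=59, Σy=64, Σxy=731, Σx²=701, Σy²=788
r = (7×731 - 59×64)/√((7×701 - 59²)(7×788 - 64²))
= 1341/√(1426×1420) = 1341/√2024920 ≈ 1341/1422.9968 ≈ 0.9424

r ≈ 0.9424


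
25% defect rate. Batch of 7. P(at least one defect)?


P(all good) = (3/4)^7 = 2187/16384
P(≥1 defect) = 14197/16384

P = 14197/16384 ≈ 86.65%


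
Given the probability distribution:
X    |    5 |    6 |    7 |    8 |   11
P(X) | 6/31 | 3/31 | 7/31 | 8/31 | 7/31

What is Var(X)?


E[X] = 238/31
E[X²] = 1960/31
Var(X) = E[X²] - (E[X])² = 1960/31 - 56644/961 = 4116/961

Var(X) = 4116/961 ≈ 4.2830


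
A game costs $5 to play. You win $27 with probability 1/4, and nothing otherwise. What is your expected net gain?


E[gain] = (27-5)×1/4 + (-5)×3/4
= 11/2 - 15/4 = 7/4

Expected net gain = $7/4 ≈ $1.75


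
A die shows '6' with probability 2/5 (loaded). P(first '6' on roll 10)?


Geometric: P(X=10) = (1-p)^(k-1)×p = (3/5)^9×2/5 = 39366/9765625

P(X=10) = 39366/9765625 ≈ 0.40%


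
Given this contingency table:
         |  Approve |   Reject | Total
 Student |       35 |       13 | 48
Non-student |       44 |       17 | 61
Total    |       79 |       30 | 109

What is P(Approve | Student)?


P(Approve | Student) = 35/(35+13) = 35/48

P(Approve|Student) = 35/48 ≈ 72.92%


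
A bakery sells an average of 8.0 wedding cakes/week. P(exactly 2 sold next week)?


Poisson(λ=8.0): P(X=2) = e^(-λ)×λ^k/k!
= e^(-8.0) × 8.0^2 / 2!
≈ 0.0003354626279 × 64 / 2 ≈ 0.010735

P(X=2) ≈ 0.010735 ≈ 1.07%


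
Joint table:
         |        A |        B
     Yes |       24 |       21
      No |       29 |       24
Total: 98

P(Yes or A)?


P(Yes∨A) = P(Yes) + P(A) - P(Yes∧A)
= (45 + 53 - 24)/98 = 74/98 = 37/49

P = 37/49 ≈ 75.51%


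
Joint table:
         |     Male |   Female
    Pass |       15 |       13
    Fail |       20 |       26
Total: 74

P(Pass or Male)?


P(Pass∨Male) = P(Pass) + P(Male) - P(Pass∧Male)
= (28 + 35 - 15)/74 = 48/74 = 24/37

P = 24/37 ≈ 64.86%


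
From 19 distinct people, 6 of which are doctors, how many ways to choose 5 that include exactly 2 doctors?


Choose 2 of the 6 doctors and 3 of the other 13 people:
C(6,2)×C(13,3) = 15×286 = 4290

4290


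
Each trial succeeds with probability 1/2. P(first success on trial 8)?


Geometric: P(X=8) = (1-p)^(k-1)×p = (1/2)^7×1/2 = 1/256

P(X=8) = 1/256 ≈ 0.39%


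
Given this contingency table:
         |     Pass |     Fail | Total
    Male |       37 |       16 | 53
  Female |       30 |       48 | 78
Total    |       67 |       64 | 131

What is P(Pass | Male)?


P(Pass | Male) = 37/(37+16) = 37/53

P(Pass|Male) = 37/53 ≈ 69.81%


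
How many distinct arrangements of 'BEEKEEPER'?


Letters: 9, freq: {'B': 1, 'E': 5, 'K': 1, 'P': 1, 'R': 1}
9!/(1!×5!×1!×1!×1!) = 362880/120 = 3024

3024


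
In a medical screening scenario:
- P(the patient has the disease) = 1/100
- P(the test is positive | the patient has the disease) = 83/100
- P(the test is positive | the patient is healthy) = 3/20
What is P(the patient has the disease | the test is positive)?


Using Bayes' theorem:
P(A|B) = P(B|A)·P(A) / P(B)

P(the test is positive) = 83/100 × 1/100 + 3/20 × 99/100
= 83/10000 + 297/2000 = 98/625

P(the patient has the disease|the test is positive) = (83/10000) / (98/625) = 83/1568

P(the patient has the disease|the test is positive) = 83/1568 ≈ 5.29%


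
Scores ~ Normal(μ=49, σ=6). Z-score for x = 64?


z = (x - μ)/σ = (64 - 49)/6 = 2.5

z = 2.5


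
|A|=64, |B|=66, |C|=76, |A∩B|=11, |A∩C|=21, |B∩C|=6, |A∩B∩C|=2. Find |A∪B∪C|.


|A∪B∪C| = 64+66+76-11-21-6+2 = 170

|A∪B∪C| = 170


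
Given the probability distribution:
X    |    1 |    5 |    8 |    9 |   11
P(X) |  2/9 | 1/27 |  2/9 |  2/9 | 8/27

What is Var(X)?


E[X] = 67/9
E[X²] = 623/9
Var(X) = E[X²] - (E[X])² = 623/9 - 4489/81 = 1118/81

Var(X) = 1118/81 ≈ 13.8025


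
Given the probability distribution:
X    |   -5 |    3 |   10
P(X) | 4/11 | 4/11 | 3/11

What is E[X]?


E[X] = Σ x·P(X=x)
= (-5)×(4/11) + (3)×(4/11) + (10)×(3/11)
= 2

E[X] = 2


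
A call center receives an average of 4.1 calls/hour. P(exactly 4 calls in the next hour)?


Poisson(λ=4.1): P(X=4) = e^(-λ)×λ^k/k!
= e^(-4.1) × 4.1^4 / 4!
≈ 0.0165726754 × 282.5761 / 24 ≈ 0.195127

P(X=4) ≈ 0.195127 ≈ 19.51%


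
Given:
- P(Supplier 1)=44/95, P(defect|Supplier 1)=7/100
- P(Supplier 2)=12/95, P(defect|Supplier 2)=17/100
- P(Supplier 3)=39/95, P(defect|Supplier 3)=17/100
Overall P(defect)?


P(B) = Σ P(B|Aᵢ)×P(Aᵢ)
  7/100×44/95 = 77/2375
  17/100×12/95 = 51/2375
  17/100×39/95 = 663/9500
Sum = 47/380

P(defect) = 47/380 ≈ 12.37%


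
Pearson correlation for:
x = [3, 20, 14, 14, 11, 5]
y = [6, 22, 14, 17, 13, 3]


n=6, Σx=67, Σy=75, Σxy=1050, Σx²=947, Σy²=1183
r = (6×1050 - 67×75)/√((6×947 - 67²)(6×1183 - 75²))
= 1275/√(1193×1473) = 1275/√1757289 ≈ 1275/1325.6278 ≈ 0.9618

r ≈ 0.9618


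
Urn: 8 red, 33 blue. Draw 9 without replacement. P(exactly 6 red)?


Hypergeometric: C(8,6)×C(33,3)/C(41,9)
= 28×5456/350343565 = 13888/31849415

P(X=6) = 13888/31849415 ≈ 0.04%


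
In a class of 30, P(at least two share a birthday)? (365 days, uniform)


P(all different) = Π(365-i)/365 for i=0..29
= 0.293684
P(match) = 1 - 0.293684 = 0.706316

P ≈ 0.7063 ≈ 70.63%


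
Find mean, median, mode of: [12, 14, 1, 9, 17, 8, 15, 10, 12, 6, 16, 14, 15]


Sorted: [1, 6, 8, 9, 10, 12, 12, 14, 14, 15, 15, 16, 17]
Mean = 149/13
Median = 12
Freq: {12: 2, 14: 2, 1: 1, 9: 1, 17: 1, 8: 1, 15: 2, 10: 1, 6: 1, 16: 1}
Mode: [12, 14, 15]

Mean=149/13, Median=12, Mode=[12, 14, 15]


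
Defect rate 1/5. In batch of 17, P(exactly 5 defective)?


Binomial: P(X=5) = C(17,5)×p^5×(1-p)^12
= 6188 × 1/3125 × 16777216/244140625 = 103817412608/762939453125

P(X=5) = 103817412608/762939453125 ≈ 13.61%


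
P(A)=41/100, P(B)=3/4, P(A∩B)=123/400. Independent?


P(A)×P(B) = 123/400
P(A∩B) = 123/400
Equal ✓ → Independent

Yes, independent


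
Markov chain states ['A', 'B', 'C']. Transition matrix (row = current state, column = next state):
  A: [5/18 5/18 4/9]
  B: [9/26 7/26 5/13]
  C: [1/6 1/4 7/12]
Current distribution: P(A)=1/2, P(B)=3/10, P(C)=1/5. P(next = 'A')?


P(next=A) = Σᵢ P(now=i)×P(i→A)
= 1/2×5/18 + 3/10×9/26 + 1/5×1/6
= 5/36 + 27/260 + 1/30 = 323/1170

P = 323/1170 ≈ 0.2761


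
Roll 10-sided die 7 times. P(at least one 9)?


P(no 9)^7 = (9/10)^7 = 4782969/10000000
P(≥1) = 1 - 4782969/10000000 = 5217031/10000000

P = 5217031/10000000 ≈ 52.17%


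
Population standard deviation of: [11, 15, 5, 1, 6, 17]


Mean = 55/6
  (11-55/6)²=121/36
  (15-55/6)²=1225/36
  (5-55/6)²=625/36
  (1-55/6)²=2401/36
  (6-55/6)²=361/36
  (17-55/6)²=2209/36
Σ(x-μ)² = 1157/6
σ² = (1157/6)/6 = 1157/36

σ = √(1157/36) ≈ 5.6691


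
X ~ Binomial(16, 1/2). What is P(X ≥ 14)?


P(X ≥ 14) = Σ P(X=i) for i=14..16
P(X=14) = 15/8192
P(X=15) = 1/4096
P(X=16) = 1/65536
Sum = 137/65536

P(X ≥ 14) = 137/65536 ≈ 0.21%


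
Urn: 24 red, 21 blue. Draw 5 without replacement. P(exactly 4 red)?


Hypergeometric: C(24,4)×C(21,1)/C(45,5)
= 10626×21/1221759 = 322/1763

P(X=4) = 322/1763 ≈ 18.26%


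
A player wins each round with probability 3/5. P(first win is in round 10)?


Geometric: P(X=10) = (1-p)^(k-1)×p = (2/5)^9×3/5 = 1536/9765625

P(X=10) = 1536/9765625 ≈ 0.02%


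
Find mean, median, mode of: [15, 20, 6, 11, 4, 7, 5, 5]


Sorted: [4, 5, 5, 6, 7, 11, 15, 20]
Mean = 73/8
Median = 13/2
Freq: {15: 1, 20: 1, 6: 1, 11: 1, 4: 1, 7: 1, 5: 2}
Mode: [5]

Mean=73/8, Median=13/2, Mode=5


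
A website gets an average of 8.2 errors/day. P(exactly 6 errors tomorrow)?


Poisson(λ=8.2): P(X=6) = e^(-λ)×λ^k/k!
= e^(-8.2) × 8.2^6 / 6!
≈ 0.00027465357 × 304006.671424 / 720 ≈ 0.115967

P(X=6) ≈ 0.115967 ≈ 11.60%


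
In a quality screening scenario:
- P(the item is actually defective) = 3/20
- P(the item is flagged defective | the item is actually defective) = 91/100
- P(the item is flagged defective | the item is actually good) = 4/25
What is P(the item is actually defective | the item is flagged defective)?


Using Bayes' theorem:
P(A|B) = P(B|A)·P(A) / P(B)

P(the item is flagged defective) = 91/100 × 3/20 + 4/25 × 17/20
= 273/2000 + 17/125 = 109/400

P(the item is actually defective|the item is flagged defective) = (273/2000) / (109/400) = 273/545

P(the item is actually defective|the item is flagged defective) = 273/545 ≈ 50.09%


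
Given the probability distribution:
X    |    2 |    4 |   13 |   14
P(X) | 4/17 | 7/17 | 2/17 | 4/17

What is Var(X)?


E[X] = 118/17
E[X²] = 1250/17
Var(X) = E[X²] - (E[X])² = 1250/17 - 13924/289 = 7326/289

Var(X) = 7326/289 ≈ 25.3495


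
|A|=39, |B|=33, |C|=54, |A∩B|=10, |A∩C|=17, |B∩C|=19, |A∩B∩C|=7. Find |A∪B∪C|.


|A∪B∪C| = 39+33+54-10-17-19+7 = 87

|A∪B∪C| = 87


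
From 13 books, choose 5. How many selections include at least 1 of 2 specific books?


Complement: C(13,5) - C(11,5) = 1287 - 462 = 825

825


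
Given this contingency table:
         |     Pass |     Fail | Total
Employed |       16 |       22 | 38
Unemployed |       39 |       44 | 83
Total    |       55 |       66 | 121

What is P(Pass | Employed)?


P(Pass | Employed) = 16/(16+22) = 16/38 = 8/19

P(Pass|Employed) = 8/19 ≈ 42.11%


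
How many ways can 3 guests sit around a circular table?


Circular arrangements of 3 distinct objects: fix one position to break rotational symmetry.
(n-1)! = 2! = 2

2


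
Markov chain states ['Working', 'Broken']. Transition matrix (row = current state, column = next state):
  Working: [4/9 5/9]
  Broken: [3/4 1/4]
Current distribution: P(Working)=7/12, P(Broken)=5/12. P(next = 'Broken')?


P(next=Broken) = Σᵢ P(now=i)×P(i→Broken)
= 7/12×5/9 + 5/12×1/4
= 35/108 + 5/48 = 185/432

P = 185/432 ≈ 0.4282


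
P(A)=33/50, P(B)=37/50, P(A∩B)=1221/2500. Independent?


P(A)×P(B) = 1221/2500
P(A∩B) = 1221/2500
Equal ✓ → Independent

Yes, independent


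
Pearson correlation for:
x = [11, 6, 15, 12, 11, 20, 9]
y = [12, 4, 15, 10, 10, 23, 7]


n=7, Σx=84, Σy=81, Σxy=1134, Σx²=1128, Σy²=1163
r = (7×1134 - 84×81)/√((7×1128 - 84²)(7×1163 - 81²))
= 1134/√(840×1580) = 1134/√1327200 ≈ 1134/1152.0417 ≈ 0.9843

r ≈ 0.9843


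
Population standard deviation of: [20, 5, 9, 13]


Mean = 47/4
  (20-47/4)²=1089/16
  (5-47/4)²=729/16
  (9-47/4)²=121/16
  (13-47/4)²=25/16
Σ(x-μ)² = 491/4
σ² = (491/4)/4 = 491/16

σ = √(491/16) ≈ 5.5396


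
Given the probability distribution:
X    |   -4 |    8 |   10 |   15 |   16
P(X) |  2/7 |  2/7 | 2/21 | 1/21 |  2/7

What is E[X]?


E[X] = Σ x·P(X=x)
= (-4)×(2/7) + (8)×(2/7) + (10)×(2/21) + (15)×(1/21) + (16)×(2/7)
= 155/21

E[X] = 155/21


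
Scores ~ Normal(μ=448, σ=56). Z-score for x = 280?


z = (x - μ)/σ = (280 - 448)/56 = -3.0

z = -3.0


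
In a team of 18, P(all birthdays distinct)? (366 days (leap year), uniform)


P(all different) = Π(366-i)/366 for i=0..17
= (366/366)×(365/366)×...×(349/366)
= 0.653862

P ≈ 0.6539 ≈ 65.39%


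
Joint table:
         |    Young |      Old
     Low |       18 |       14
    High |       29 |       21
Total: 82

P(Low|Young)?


P(Low|Young) = 18/(18+29) = 18/47

P = 18/47 ≈ 38.30%


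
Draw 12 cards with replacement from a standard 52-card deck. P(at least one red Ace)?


P(not a red Ace) = 50/52 = 25/26
P(none in 12 draws) = (25/26)^12 = 59604644775390625/95428956661682176
P(≥1 red Ace) = 1 - 59604644775390625/95428956661682176 = 35824311886291551/95428956661682176

P = 35824311886291551/95428956661682176 ≈ 37.54%


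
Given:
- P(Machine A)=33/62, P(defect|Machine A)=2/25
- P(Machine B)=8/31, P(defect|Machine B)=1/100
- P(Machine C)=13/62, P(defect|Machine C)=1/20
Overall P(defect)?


P(B) = Σ P(B|Aᵢ)×P(Aᵢ)
  2/25×33/62 = 33/775
  1/100×8/31 = 2/775
  1/20×13/62 = 13/1240
Sum = 69/1240

P(defect) = 69/1240 ≈ 5.56%


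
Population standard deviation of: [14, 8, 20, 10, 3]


Mean = 55/5 = 11
  (14-11)²=9
  (8-11)²=9
  (20-11)²=81
  (10-11)²=1
  (3-11)²=64
Σ(x-μ)² = 164
σ² = 164/5

σ = √(164/5) ≈ 5.7271


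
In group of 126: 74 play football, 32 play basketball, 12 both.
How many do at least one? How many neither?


|A∪B| = 74+32-12 = 94
Neither = 126-94 = 32

At least one: 94; Neither: 32


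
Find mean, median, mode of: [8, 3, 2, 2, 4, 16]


Sorted: [2, 2, 3, 4, 8, 16]
Mean = 35/6
Median = 7/2
Freq: {8: 1, 3: 1, 2: 2, 4: 1, 16: 1}
Mode: [2]

Mean=35/6, Median=7/2, Mode=2


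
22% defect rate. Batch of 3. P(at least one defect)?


P(all good) = (39/50)^3 = 59319/125000
P(≥1 defect) = 65681/125000

P = 65681/125000 ≈ 52.54%


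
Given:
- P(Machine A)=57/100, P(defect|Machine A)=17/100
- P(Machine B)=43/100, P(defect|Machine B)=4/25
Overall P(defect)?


P(B) = Σ P(B|Aᵢ)×P(Aᵢ)
  17/100×57/100 = 969/10000
  4/25×43/100 = 43/625
Sum = 1657/10000

P(defect) = 1657/10000 ≈ 16.57%


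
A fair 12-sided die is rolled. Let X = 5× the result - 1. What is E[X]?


E[die] = (1+12)/2 = 13/2
E[X] = 5×13/2 - 1 = 63/2

E[X] = 63/2


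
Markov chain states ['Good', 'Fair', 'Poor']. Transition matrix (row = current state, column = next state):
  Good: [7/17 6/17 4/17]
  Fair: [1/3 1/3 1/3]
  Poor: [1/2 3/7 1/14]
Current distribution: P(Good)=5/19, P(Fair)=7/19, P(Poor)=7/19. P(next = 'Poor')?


P(next=Poor) = Σᵢ P(now=i)×P(i→Poor)
= 5/19×4/17 + 7/19×1/3 + 7/19×1/14
= 20/323 + 7/57 + 1/38 = 409/1938

P = 409/1938 ≈ 0.2110


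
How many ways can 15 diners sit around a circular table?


Circular arrangements of 15 distinct objects: fix one position to break rotational symmetry.
(n-1)! = 14! = 87178291200

87178291200


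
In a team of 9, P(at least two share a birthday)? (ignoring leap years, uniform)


P(all different) = Π(365-i)/365 for i=0..8
= 0.905376
P(match) = 1 - 0.905376 = 0.094624

P ≈ 0.0946 ≈ 9.46%


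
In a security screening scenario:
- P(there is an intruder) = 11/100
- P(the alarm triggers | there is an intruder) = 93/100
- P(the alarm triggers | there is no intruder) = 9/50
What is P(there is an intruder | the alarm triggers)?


Using Bayes' theorem:
P(A|B) = P(B|A)·P(A) / P(B)

P(the alarm triggers) = 93/100 × 11/100 + 9/50 × 89/100
= 1023/10000 + 801/5000 = 21/80

P(there is an intruder|the alarm triggers) = (1023/10000) / (21/80) = 341/875

P(there is an intruder|the alarm triggers) = 341/875 ≈ 38.97%


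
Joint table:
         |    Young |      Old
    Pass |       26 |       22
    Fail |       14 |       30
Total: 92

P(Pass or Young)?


P(Pass∨Young) = P(Pass) + P(Young) - P(Pass∧Young)
= (48 + 40 - 26)/92 = 62/92 = 31/46

P = 31/46 ≈ 67.39%


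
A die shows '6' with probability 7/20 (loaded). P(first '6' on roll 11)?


Geometric: P(X=11) = (1-p)^(k-1)×p = (13/20)^10×7/20 = 965009442943/204800000000000

P(X=11) = 965009442943/204800000000000 ≈ 0.47%


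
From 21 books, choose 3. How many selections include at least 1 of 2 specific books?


Complement: C(21,3) - C(19,3) = 1330 - 969 = 361

361


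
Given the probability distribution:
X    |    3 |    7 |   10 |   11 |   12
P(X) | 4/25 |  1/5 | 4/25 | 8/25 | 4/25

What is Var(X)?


E[X] = 223/25
E[X²] = 89
Var(X) = E[X²] - (E[X])² = 89 - 49729/625 = 5896/625

Var(X) = 5896/625 ≈ 9.4336


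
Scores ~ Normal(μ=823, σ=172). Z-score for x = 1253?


z = (x - μ)/σ = (1253 - 823)/172 = 2.5

z = 2.5


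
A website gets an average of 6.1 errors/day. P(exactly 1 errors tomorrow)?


Poisson(λ=6.1): P(X=1) = e^(-λ)×λ^k/k!
= e^(-6.1) × 6.1^1 / 1!
≈ 0.002242867719 × 6.1 / 1 ≈ 0.013681

P(X=1) ≈ 0.013681 ≈ 1.37%


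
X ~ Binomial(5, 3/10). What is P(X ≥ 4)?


P(X ≥ 4) = Σ P(X=i) for i=4..5
P(X=4) = 567/20000
P(X=5) = 243/100000
Sum = 1539/50000

P(X ≥ 4) = 1539/50000 ≈ 3.08%


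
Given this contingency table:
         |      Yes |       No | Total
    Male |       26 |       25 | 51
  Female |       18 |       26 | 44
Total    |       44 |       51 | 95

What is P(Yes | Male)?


P(Yes | Male) = 26/(26+25) = 26/51

P(Yes|Male) = 26/51 ≈ 50.98%


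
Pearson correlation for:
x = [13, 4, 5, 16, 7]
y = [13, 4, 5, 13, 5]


n=5, Σx=45, Σy=40, Σxy=453, Σx²=515, Σy²=404
r = (5×453 - 45×40)/√((5×515 - 45²)(5×404 - 40²))
= 465/√(550×420) = 465/√231000 ≈ 465/480.6246 ≈ 0.9675

r ≈ 0.9675


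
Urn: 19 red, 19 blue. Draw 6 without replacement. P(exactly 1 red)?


Hypergeometric: C(19,1)×C(19,5)/C(38,6)
= 19×11628/2760681 = 228/2849

P(X=1) = 228/2849 ≈ 8.00%


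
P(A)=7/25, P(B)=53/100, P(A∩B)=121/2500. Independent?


P(A)×P(B) = 371/2500
P(A∩B) = 121/2500
Not equal → NOT independent

No, not independent


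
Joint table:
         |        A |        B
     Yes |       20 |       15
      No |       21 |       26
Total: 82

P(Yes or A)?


P(Yes∨A) = P(Yes) + P(A) - P(Yes∧A)
= (35 + 41 - 20)/82 = 56/82 = 28/41

P = 28/41 ≈ 68.29%


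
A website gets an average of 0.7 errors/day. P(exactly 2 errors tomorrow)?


Poisson(λ=0.7): P(X=2) = e^(-λ)×λ^k/k!
= e^(-0.7) × 0.7^2 / 2!
≈ 0.4965853038 × 0.49 / 2 ≈ 0.121663

P(X=2) ≈ 0.121663 ≈ 12.17%


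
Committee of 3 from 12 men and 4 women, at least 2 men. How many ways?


Count by #men:
  2M,1W: C(12,2)×C(4,1)=264
  3M,0W: C(12,3)×C(4,0)=220
Total = 484

484


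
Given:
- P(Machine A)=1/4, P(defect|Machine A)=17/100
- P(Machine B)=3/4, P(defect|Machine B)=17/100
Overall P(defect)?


P(B) = Σ P(B|Aᵢ)×P(Aᵢ)
  17/100×1/4 = 17/400
  17/100×3/4 = 51/400
Sum = 17/100

P(defect) = 17/100 ≈ 17.00%


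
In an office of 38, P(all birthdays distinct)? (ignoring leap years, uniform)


P(all different) = Π(365-i)/365 for i=0..37
= (365/365)×(364/365)×...×(328/365)
= 0.135932

P ≈ 0.1359 ≈ 13.59%


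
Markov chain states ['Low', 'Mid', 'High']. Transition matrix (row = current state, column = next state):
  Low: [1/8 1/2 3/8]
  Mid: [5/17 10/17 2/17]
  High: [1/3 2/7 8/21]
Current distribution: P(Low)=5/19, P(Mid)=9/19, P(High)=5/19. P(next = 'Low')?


P(next=Low) = Σᵢ P(now=i)×P(i→Low)
= 5/19×1/8 + 9/19×5/17 + 5/19×1/3
= 5/152 + 45/323 + 5/57 = 2015/7752

P = 2015/7752 ≈ 0.2599


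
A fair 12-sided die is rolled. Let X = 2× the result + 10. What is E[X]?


E[die] = (1+12)/2 = 13/2
E[X] = 2×13/2 + 10 = 23

E[X] = 23


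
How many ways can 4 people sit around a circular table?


Circular arrangements of 4 distinct objects: fix one position to break rotational symmetry.
(n-1)! = 3! = 6

6


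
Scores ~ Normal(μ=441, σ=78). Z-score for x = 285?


z = (x - μ)/σ = (285 - 441)/78 = -2.0

z = -2.0


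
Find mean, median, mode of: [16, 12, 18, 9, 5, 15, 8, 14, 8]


Sorted: [5, 8, 8, 9, 12, 14, 15, 16, 18]
Mean = 105/9 = 35/3
Median = 12
Freq: {16: 1, 12: 1, 18: 1, 9: 1, 5: 1, 15: 1, 8: 2, 14: 1}
Mode: [8]

Mean=35/3, Median=12, Mode=8


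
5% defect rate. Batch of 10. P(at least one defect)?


P(all good) = (19/20)^10 = 6131066257801/10240000000000
P(≥1 defect) = 4108933742199/10240000000000

P = 4108933742199/10240000000000 ≈ 40.13%


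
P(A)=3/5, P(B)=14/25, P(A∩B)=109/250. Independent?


P(A)×P(B) = 42/125
P(A∩B) = 109/250
Not equal → NOT independent

No, not independent


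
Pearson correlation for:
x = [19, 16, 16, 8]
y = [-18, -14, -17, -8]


n=4, Σx=59, Σy=-57, Σxy=-902, Σx²=937, Σy²=873
r = (4×(-902) - 59×(-57))/√((4×937 - 59²)(4×873 - (-57)²))
= -245/√(267×243) = -245/√64881 ≈ -245/254.7175 ≈ -0.9618

r ≈ -0.9618


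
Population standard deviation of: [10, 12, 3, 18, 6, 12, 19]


Mean = 80/7
  (10-80/7)²=100/49
  (12-80/7)²=16/49
  (3-80/7)²=3481/49
  (18-80/7)²=2116/49
  (6-80/7)²=1444/49
  (12-80/7)²=16/49
  (19-80/7)²=2809/49
Σ(x-μ)² = 1426/7
σ² = (1426/7)/7 = 1426/49

σ = √(1426/49) ≈ 5.3946


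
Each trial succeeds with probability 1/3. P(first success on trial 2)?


Geometric: P(X=2) = (1-p)^(k-1)×p = (2/3)^1×1/3 = 2/9

P(X=2) = 2/9 ≈ 22.22%


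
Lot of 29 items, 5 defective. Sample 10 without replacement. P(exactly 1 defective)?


Hypergeometric: C(5,1)×C(24,9)/C(29,10)
= 5×1307504/20030010 = 2584/7917

P(X=1) = 2584/7917 ≈ 32.64%


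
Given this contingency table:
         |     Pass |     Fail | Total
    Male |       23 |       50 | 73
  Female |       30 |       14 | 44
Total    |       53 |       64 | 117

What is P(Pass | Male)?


P(Pass | Male) = 23/(23+50) = 23/73

P(Pass|Male) = 23/73 ≈ 31.51%


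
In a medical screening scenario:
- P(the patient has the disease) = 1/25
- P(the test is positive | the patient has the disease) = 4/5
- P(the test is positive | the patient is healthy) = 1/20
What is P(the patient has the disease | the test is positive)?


Using Bayes' theorem:
P(A|B) = P(B|A)·P(A) / P(B)

P(the test is positive) = 4/5 × 1/25 + 1/20 × 24/25
= 4/125 + 6/125 = 2/25

P(the patient has the disease|the test is positive) = (4/125) / (2/25) = 2/5

P(the patient has the disease|the test is positive) = 2/5 ≈ 40.00%


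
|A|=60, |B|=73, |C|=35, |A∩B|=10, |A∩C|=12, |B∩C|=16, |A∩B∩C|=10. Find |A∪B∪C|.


|A∪B∪C| = 60+73+35-10-12-16+10 = 140

|A∪B∪C| = 140


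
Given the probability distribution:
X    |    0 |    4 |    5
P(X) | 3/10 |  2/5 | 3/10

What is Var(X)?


E[X] = 31/10
E[X²] = 139/10
Var(X) = E[X²] - (E[X])² = 139/10 - 961/100 = 429/100

Var(X) = 429/100 ≈ 4.2900


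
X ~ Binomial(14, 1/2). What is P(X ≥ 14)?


P(X ≥ 14) = Σ P(X=i) for i=14..14
P(X=14) = 1/16384
Sum = 1/16384

P(X ≥ 14) = 1/16384 ≈ 0.01%


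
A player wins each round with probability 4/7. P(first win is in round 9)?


Geometric: P(X=9) = (1-p)^(k-1)×p = (3/7)^8×4/7 = 26244/40353607

P(X=9) = 26244/40353607 ≈ 0.07%


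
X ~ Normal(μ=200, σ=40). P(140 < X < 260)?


z₁=(140-200)/40=-1.5, z₂=(260-200)/40=1.5
P = Φ(1.5) - Φ(-1.5) = 0.933193 - 0.066807 = 0.866386 ≈ 0.8664

P(140 < X < 260) ≈ 0.8664


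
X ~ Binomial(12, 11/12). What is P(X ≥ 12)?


P(X ≥ 12) = Σ P(X=i) for i=12..12
P(X=12) = 3138428376721/8916100448256
Sum = 3138428376721/8916100448256

P(X ≥ 12) = 3138428376721/8916100448256 ≈ 35.20%


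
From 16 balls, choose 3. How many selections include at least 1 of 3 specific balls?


Complement: C(16,3) - C(13,3) = 560 - 286 = 274

274


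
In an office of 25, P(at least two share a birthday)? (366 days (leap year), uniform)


P(all different) = Π(366-i)/366 for i=0..24
= 0.432316
P(match) = 1 - 0.432316 = 0.567684

P ≈ 0.5677 ≈ 56.77%


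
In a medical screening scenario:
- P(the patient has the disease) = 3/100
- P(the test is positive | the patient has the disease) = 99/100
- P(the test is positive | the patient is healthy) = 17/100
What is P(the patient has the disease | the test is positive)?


Using Bayes' theorem:
P(A|B) = P(B|A)·P(A) / P(B)

P(the test is positive) = 99/100 × 3/100 + 17/100 × 97/100
= 297/10000 + 1649/10000 = 973/5000

P(the patient has the disease|the test is positive) = (297/10000) / (973/5000) = 297/1946

P(the patient has the disease|the test is positive) = 297/1946 ≈ 15.26%


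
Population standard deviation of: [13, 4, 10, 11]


Mean = 38/4 = 19/2
  (13-19/2)²=49/4
  (4-19/2)²=121/4
  (10-19/2)²=1/4
  (11-19/2)²=9/4
Σ(x-μ)² = 45
σ² = 45/4

σ = √(45/4) ≈ 3.3541


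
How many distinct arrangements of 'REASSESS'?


Letters: 8, freq: {'R': 1, 'E': 2, 'A': 1, 'S': 4}
8!/(1!×2!×1!×4!) = 40320/48 = 840

840


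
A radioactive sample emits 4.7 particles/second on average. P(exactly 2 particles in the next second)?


Poisson(λ=4.7): P(X=2) = e^(-λ)×λ^k/k!
= e^(-4.7) × 4.7^2 / 2!
≈ 0.009095277102 × 22.09 / 2 ≈ 0.100457

P(X=2) ≈ 0.100457 ≈ 10.05%


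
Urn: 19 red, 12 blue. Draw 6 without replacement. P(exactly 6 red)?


Hypergeometric: C(19,6)×C(12,0)/C(31,6)
= 27132×1/736281 = 1292/35061

P(X=6) = 1292/35061 ≈ 3.69%


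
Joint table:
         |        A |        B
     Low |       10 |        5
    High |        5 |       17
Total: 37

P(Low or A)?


P(Low∨A) = P(Low) + P(A) - P(Low∧A)
= (15 + 15 - 10)/37 = 20/37

P = 20/37 ≈ 54.05%


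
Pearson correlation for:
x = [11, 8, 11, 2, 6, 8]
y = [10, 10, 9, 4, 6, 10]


n=6, Σx=46, Σy=49, Σxy=413, Σx²=410, Σy²=433
r = (6×413 - 46×49)/√((6×410 - 46²)(6×433 - 49²))
= 224/√(344×197) = 224/√67768 ≈ 224/260.3229 ≈ 0.8605

r ≈ 0.8605


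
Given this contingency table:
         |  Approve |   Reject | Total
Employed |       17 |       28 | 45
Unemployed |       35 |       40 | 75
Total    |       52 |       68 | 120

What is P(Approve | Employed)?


P(Approve | Employed) = 17/(17+28) = 17/45

P(Approve|Employed) = 17/45 ≈ 37.78%


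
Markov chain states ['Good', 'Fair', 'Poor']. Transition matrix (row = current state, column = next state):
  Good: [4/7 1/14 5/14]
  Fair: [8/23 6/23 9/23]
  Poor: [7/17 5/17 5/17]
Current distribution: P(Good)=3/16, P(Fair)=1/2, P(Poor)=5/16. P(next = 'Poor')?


P(next=Poor) = Σᵢ P(now=i)×P(i→Poor)
= 3/16×5/14 + 1/2×9/23 + 5/16×5/17
= 15/224 + 9/46 + 25/272 = 31051/87584

P = 31051/87584 ≈ 0.3545


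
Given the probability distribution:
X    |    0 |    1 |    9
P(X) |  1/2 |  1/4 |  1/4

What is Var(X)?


E[X] = 5/2
E[X²] = 41/2
Var(X) = E[X²] - (E[X])² = 41/2 - 25/4 = 57/4

Var(X) = 57/4 ≈ 14.2500


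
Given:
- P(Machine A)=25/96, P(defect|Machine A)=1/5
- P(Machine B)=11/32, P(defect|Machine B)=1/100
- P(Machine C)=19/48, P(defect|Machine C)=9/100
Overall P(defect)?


P(B) = Σ P(B|Aᵢ)×P(Aᵢ)
  1/5×25/96 = 5/96
  1/100×11/32 = 11/3200
  9/100×19/48 = 57/1600
Sum = 35/384

P(defect) = 35/384 ≈ 9.11%


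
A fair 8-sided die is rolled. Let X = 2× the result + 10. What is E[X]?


E[die] = (1+8)/2 = 9/2
E[X] = 2×9/2 + 10 = 19

E[X] = 19


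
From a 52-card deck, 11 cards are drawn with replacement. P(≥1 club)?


P(not a club) = 39/52 = 3/4
P(none in 11 draws) = (3/4)^11 = 177147/4194304
P(≥1 club) = 1 - 177147/4194304 = 4017157/4194304

P = 4017157/4194304 ≈ 95.78%


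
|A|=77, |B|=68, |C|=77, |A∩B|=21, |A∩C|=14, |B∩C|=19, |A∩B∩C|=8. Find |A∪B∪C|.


|A∪B∪C| = 77+68+77-21-14-19+8 = 176

|A∪B∪C| = 176


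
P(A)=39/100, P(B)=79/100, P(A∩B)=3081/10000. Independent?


P(A)×P(B) = 3081/10000
P(A∩B) = 3081/10000
Equal ✓ → Independent

Yes, independent


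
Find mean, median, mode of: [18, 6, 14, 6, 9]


Sorted: [6, 6, 9, 14, 18]
Mean = 53/5
Median = 9
Freq: {18: 1, 6: 2, 14: 1, 9: 1}
Mode: [6]

Mean=53/5, Median=9, Mode=6


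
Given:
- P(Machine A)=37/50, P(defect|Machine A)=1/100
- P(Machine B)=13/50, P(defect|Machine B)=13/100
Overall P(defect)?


P(B) = Σ P(B|Aᵢ)×P(Aᵢ)
  1/100×37/50 = 37/5000
  13/100×13/50 = 169/5000
Sum = 103/2500

P(defect) = 103/2500 ≈ 4.12%


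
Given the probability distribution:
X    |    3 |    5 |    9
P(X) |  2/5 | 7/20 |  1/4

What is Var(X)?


E[X] = 26/5
E[X²] = 163/5
Var(X) = E[X²] - (E[X])² = 163/5 - 676/25 = 139/25

Var(X) = 139/25 ≈ 5.5600


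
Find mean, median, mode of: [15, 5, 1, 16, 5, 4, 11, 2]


Sorted: [1, 2, 4, 5, 5, 11, 15, 16]
Mean = 59/8
Median = 5
Freq: {15: 1, 5: 2, 1: 1, 16: 1, 4: 1, 11: 1, 2: 1}
Mode: [5]

Mean=59/8, Median=5, Mode=5


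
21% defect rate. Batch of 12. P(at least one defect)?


P(all good) = (79/100)^12 = 59091511031674153381441/1000000000000000000000000
P(≥1 defect) = 940908488968325846618559/1000000000000000000000000

P = 940908488968325846618559/1000000000000000000000000 ≈ 94.09%


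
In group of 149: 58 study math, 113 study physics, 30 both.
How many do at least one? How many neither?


|A∪B| = 58+113-30 = 141
Neither = 149-141 = 8

At least one: 141; Neither: 8


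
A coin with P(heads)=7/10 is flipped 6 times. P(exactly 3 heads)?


Binomial: P(X=3) = C(6,3)×p^3×(1-p)^3
= 20 × 343/1000 × 27/1000 = 9261/50000

P(X=3) = 9261/50000 ≈ 18.52%


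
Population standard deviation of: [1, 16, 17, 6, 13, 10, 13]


Mean = 76/7
  (1-76/7)²=4761/49
  (16-76/7)²=1296/49
  (17-76/7)²=1849/49
  (6-76/7)²=1156/49
  (13-76/7)²=225/49
  (10-76/7)²=36/49
  (13-76/7)²=225/49
Σ(x-μ)² = 1364/7
σ² = (1364/7)/7 = 1364/49

σ = √(1364/49) ≈ 5.2761


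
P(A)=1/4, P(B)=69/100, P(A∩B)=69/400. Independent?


P(A)×P(B) = 69/400
P(A∩B) = 69/400
Equal ✓ → Independent

Yes, independent


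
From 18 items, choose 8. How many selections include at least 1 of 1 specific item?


Complement: C(18,8) - C(17,8) = 43758 - 24310 = 19448

19448


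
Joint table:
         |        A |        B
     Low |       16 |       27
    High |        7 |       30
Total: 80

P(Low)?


P(Low) = (16+27)/80 = 43/80

P(Low) = 43/80 ≈ 53.75%


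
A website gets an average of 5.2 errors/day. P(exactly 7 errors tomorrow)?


Poisson(λ=5.2): P(X=7) = e^(-λ)×λ^k/k!
= e^(-5.2) × 5.2^7 / 7!
≈ 0.005516564421 × 102807.170253 / 5040 ≈ 0.112528

P(X=7) ≈ 0.112528 ≈ 11.25%


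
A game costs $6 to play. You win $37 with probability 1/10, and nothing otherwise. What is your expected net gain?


E[gain] = (37-6)×1/10 + (-6)×9/10
= 31/10 - 27/5 = -23/10

Expected net gain = $-23/10 ≈ $-2.30


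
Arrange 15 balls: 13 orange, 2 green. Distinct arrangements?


15!/(13!×2!) = 105

105


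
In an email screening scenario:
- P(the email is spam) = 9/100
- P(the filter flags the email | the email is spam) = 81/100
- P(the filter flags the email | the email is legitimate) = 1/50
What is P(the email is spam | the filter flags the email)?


Using Bayes' theorem:
P(A|B) = P(B|A)·P(A) / P(B)

P(the filter flags the email) = 81/100 × 9/100 + 1/50 × 91/100
= 729/10000 + 91/5000 = 911/10000

P(the email is spam|the filter flags the email) = (729/10000) / (911/10000) = 729/911

P(the email is spam|the filter flags the email) = 729/911 ≈ 80.02%


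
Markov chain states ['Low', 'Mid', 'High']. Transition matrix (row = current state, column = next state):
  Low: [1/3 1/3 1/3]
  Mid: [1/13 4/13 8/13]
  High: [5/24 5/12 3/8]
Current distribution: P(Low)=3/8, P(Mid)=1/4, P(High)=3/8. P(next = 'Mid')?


P(next=Mid) = Σᵢ P(now=i)×P(i→Mid)
= 3/8×1/3 + 1/4×4/13 + 3/8×5/12
= 1/8 + 1/13 + 5/32 = 149/416

P = 149/416 ≈ 0.3582


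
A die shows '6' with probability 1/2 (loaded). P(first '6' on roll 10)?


Geometric: P(X=10) = (1-p)^(k-1)×p = (1/2)^9×1/2 = 1/1024

P(X=10) = 1/1024 ≈ 0.10%


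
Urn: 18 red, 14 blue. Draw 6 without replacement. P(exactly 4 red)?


Hypergeometric: C(18,4)×C(14,2)/C(32,6)
= 3060×91/906192 = 1105/3596

P(X=4) = 1105/3596 ≈ 30.73%


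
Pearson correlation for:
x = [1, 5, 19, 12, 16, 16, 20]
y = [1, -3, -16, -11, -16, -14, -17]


n=7, Σx=89, Σy=-76, Σxy=-1270, Σx²=1443, Σy²=1128
r = (7×(-1270) - 89×(-76))/√((7×1443 - 89²)(7×1128 - (-76)²))
= -2126/√(2180×2120) = -2126/√4621600 ≈ -2126/2149.7907 ≈ -0.9889

r ≈ -0.9889


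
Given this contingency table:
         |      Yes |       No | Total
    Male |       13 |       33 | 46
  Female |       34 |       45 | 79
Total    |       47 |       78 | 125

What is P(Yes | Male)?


P(Yes | Male) = 13/(13+33) = 13/46

P(Yes|Male) = 13/46 ≈ 28.26%


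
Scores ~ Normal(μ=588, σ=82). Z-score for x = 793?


z = (x - μ)/σ = (793 - 588)/82 = 2.5

z = 2.5


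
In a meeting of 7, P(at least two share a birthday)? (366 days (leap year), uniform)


P(all different) = Π(366-i)/366 for i=0..6
= 0.943914
P(match) = 1 - 0.943914 = 0.056086

P ≈ 0.0561 ≈ 5.61%


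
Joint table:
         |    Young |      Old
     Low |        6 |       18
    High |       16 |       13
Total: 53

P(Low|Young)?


P(Low|Young) = 6/(6+16) = 6/22 = 3/11

P = 3/11 ≈ 27.27%


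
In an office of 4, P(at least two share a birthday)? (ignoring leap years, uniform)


P(all different) = Π(365-i)/365 for i=0..3
= 0.983644
P(match) = 1 - 0.983644 = 0.016356

P ≈ 0.0164 ≈ 1.64%


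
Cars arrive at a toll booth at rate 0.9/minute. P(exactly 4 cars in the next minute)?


Poisson(λ=0.9): P(X=4) = e^(-λ)×λ^k/k!
= e^(-0.9) × 0.9^4 / 4!
≈ 0.4065696597 × 0.6561 / 24 ≈ 0.011115

P(X=4) ≈ 0.011115 ≈ 1.11%


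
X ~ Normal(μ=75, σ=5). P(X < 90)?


z = (90-75)/5 = 3.0
P(Z < 3.0) = 0.9987

P(X < 90) ≈ 0.9987


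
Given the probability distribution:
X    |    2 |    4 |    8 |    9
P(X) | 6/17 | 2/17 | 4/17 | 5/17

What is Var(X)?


E[X] = 97/17
E[X²] = 717/17
Var(X) = E[X²] - (E[X])² = 717/17 - 9409/289 = 2780/289

Var(X) = 2780/289 ≈ 9.6194
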